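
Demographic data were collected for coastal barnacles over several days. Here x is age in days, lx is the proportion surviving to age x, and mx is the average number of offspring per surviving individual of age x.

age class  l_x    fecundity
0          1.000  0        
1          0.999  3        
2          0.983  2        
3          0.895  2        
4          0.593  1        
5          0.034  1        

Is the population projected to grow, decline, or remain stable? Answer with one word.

growing

R0 = Σ lx·mx = 0 + 2.997 + 1.966 + 1.79 + 0.593 + 0.034 = 7.38
R0 > 1, so the population is growing.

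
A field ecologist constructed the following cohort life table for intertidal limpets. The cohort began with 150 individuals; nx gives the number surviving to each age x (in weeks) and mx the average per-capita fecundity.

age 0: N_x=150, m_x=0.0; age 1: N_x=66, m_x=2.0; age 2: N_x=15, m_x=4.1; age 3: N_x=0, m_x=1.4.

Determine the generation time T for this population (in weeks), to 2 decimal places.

1.32

lx = nx/n0 = nx/150: 1, 0.44, 0.1, 0
lx·mx: 0, 0.88, 0.41, 0 → R0 = 1.29
x·lx·mx: 0, 0.88, 0.82, 0 → Σ = 1.7
T = 1.7 / 1.29 = 1.317829… → 1.32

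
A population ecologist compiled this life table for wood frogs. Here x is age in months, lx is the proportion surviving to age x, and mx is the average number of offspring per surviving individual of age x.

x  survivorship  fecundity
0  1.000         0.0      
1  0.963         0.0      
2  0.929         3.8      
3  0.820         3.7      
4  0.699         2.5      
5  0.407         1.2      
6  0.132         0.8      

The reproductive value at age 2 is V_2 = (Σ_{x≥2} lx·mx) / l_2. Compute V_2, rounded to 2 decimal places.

9.59

lx·mx for x ≥ 2: 3.5302, 3.034, 1.7475, 0.4884, 0.1056 → sum = 8.9057
V_2 = 8.9057 / l_2 = 8.9057 / 0.929 = 9.586329… → 9.59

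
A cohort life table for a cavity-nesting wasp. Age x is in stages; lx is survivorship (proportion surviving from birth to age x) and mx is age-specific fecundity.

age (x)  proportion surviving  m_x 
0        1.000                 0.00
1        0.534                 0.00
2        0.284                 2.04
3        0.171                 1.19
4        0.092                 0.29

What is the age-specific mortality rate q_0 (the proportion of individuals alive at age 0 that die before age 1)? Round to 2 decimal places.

0.47

q_0 = (l_0 − l_1) / l_0 = (1 − 0.534) / 1
     = 0.466 / 1 = 0.466 → 0.47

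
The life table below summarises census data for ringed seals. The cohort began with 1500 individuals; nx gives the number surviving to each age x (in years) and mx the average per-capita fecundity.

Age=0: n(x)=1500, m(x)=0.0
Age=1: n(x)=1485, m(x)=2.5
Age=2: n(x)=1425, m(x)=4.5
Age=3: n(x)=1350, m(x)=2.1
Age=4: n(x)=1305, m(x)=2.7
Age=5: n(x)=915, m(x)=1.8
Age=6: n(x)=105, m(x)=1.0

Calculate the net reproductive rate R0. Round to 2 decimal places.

lx = nx/n0 = nx/1500: 1, 0.99, 0.95, 0.9, 0.87, 0.61, 0.07
lx·mx by age: 0, 2.475, 4.275, 1.89, 2.349, 1.098, 0.07
R0 = Σ lx·mx = 12.157 → 12.16

12.16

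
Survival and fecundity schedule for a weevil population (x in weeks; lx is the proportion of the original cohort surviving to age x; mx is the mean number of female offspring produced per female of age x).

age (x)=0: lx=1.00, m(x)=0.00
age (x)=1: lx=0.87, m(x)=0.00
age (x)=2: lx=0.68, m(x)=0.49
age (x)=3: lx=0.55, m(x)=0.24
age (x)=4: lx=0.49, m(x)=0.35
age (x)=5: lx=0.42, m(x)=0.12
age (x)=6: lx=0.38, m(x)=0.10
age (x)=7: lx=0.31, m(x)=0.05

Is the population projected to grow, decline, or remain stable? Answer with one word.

R0 = Σ lx·mx = 0 + 0 + 0.3332 + 0.132 + 0.1715 + 0.0504 + 0.038 + 0.0155 = 0.7406
R0 < 1, so the population is declining.

declining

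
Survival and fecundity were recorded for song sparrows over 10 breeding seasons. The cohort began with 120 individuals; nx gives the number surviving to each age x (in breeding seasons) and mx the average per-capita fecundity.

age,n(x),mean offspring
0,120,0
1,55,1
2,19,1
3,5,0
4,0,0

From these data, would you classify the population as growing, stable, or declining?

declining

lx = nx/n0 = nx/120: 1, 0.45833…, 0.15833…, 0.04167…, 0
R0 = Σ lx·mx = 0 + 0.458333… + 0.158333… + 0 + 0 = 0.616667…
R0 < 1, so the population is declining.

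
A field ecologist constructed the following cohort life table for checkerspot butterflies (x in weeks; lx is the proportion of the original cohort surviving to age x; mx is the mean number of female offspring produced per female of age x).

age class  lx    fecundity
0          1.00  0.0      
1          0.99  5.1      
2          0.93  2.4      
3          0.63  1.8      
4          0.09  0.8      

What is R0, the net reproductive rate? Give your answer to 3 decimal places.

lx·mx by age: 0, 5.049, 2.232, 1.134, 0.072
R0 = Σ lx·mx = 8.487 → 8.487

8.487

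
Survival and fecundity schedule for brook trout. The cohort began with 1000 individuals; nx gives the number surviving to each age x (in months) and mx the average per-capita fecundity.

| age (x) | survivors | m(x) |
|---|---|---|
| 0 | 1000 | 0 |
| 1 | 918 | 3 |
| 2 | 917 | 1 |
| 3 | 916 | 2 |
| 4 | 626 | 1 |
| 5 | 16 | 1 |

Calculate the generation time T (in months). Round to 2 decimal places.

lx = nx/n0 = nx/1000: 1, 0.918, 0.917, 0.916, 0.626, 0.016
lx·mx: 0, 2.754, 0.917, 1.832, 0.626, 0.016 → R0 = 6.145
x·lx·mx: 0, 2.754, 1.834, 5.496, 2.504, 0.08 → Σ = 12.668
T = 12.668 / 6.145 = 2.061513… → 2.06

2.06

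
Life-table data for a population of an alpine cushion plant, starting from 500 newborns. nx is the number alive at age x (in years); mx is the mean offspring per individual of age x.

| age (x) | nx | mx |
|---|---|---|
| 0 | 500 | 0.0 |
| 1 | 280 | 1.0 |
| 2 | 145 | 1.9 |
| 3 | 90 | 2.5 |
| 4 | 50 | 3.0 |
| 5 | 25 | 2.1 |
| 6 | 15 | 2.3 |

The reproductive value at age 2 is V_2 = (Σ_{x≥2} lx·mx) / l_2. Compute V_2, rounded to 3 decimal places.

5.086

lx = nx/n0 = nx/500: 1, 0.56, 0.29, 0.18, 0.1, 0.05, 0.03
lx·mx for x ≥ 2: 0.551, 0.45, 0.3, 0.105, 0.069 → sum = 1.475
V_2 = 1.475 / l_2 = 1.475 / 0.29 = 5.086207… → 5.086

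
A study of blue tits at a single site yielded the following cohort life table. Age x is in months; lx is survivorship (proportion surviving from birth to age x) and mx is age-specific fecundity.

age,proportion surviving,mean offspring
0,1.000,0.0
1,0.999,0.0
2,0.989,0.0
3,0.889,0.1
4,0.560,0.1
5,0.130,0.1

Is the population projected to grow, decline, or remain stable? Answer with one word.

R0 = Σ lx·mx = 0 + 0 + 0 + 0.0889 + 0.056 + 0.013 = 0.1579
R0 < 1, so the population is declining.

declining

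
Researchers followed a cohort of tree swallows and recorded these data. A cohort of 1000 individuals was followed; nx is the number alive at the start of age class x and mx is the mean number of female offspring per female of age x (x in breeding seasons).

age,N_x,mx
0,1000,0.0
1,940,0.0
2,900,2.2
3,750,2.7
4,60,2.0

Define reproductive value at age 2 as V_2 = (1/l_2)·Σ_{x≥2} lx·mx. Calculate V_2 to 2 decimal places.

lx = nx/n0 = nx/1000: 1, 0.94, 0.9, 0.75, 0.06
lx·mx for x ≥ 2: 1.98, 2.025, 0.12 → sum = 4.125
V_2 = 4.125 / l_2 = 4.125 / 0.9 = 4.583333… → 4.58

4.58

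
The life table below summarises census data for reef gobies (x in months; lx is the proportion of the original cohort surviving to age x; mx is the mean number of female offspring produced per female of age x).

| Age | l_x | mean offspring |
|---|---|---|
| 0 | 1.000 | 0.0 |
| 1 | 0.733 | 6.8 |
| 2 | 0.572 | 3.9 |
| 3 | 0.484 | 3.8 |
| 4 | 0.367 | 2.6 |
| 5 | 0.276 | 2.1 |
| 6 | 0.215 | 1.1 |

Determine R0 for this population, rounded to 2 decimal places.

10.82

lx·mx by age: 0, 4.9844, 2.2308, 1.8392, 0.9542, 0.5796, 0.2365
R0 = Σ lx·mx = 10.8247 → 10.82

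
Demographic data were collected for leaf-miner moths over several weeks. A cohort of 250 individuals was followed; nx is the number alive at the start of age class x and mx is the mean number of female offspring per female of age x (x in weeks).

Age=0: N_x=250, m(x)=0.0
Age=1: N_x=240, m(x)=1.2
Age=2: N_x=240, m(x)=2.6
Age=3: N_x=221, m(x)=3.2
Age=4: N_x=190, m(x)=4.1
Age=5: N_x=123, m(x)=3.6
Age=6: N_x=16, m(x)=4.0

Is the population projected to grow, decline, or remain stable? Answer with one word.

lx = nx/n0 = nx/250: 1, 0.96, 0.96, 0.884, 0.76, 0.492, 0.064
R0 = Σ lx·mx = 0 + 1.152 + 2.496 + 2.8288 + 3.116 + 1.7712 + 0.256 = 11.62
R0 > 1, so the population is growing.

growing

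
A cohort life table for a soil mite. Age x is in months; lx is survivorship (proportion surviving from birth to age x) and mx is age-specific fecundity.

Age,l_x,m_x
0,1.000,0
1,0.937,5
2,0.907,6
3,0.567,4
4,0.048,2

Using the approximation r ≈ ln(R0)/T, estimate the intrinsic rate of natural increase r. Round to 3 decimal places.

R0 = Σ lx·mx = 0 + 4.685 + 5.442 + 2.268 + 0.096 = 12.491
Σ x·lx·mx = 22.757; T = 22.757/12.491 = 1.82187…
r ≈ ln(R0)/T = ln(12.491)/1.82187… = 1.38594… → 1.386

1.386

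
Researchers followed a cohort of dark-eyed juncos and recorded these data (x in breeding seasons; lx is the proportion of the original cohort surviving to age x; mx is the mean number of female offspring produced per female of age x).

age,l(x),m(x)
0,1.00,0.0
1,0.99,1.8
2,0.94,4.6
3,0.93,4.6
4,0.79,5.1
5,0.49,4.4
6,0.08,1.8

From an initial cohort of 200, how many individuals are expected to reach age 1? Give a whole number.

198

Expected survivors = N0 · l_1 = 200 × 0.99 = 198 → 198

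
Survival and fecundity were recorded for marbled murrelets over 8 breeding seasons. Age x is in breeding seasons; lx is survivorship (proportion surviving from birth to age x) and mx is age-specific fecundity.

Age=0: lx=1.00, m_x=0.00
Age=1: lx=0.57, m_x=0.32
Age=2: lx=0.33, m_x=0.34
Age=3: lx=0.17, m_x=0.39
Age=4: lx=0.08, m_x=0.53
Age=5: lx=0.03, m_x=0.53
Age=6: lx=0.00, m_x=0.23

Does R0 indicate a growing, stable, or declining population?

declining

R0 = Σ lx·mx = 0 + 0.1824 + 0.1122 + 0.0663 + 0.0424 + 0.0159 + 0 = 0.4192
R0 < 1, so the population is declining.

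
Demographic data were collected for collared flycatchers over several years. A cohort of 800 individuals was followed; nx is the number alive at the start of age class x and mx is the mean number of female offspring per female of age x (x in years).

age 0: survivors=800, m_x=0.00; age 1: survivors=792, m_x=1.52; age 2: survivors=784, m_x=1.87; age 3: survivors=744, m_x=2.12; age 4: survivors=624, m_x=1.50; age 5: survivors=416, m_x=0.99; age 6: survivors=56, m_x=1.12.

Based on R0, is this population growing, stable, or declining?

growing

lx = nx/n0 = nx/800: 1, 0.99, 0.98, 0.93, 0.78, 0.52, 0.07
R0 = Σ lx·mx = 0 + 1.5048 + 1.8326 + 1.9716 + 1.17 + 0.5148 + 0.0784 = 7.0722
R0 > 1, so the population is growing.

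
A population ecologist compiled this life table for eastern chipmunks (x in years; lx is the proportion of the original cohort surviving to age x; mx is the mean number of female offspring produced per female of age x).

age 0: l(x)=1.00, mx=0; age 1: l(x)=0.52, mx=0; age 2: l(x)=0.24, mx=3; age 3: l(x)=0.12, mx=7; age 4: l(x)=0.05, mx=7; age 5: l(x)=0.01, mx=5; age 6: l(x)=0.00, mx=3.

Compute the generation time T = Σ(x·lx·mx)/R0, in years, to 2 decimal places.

lx·mx: 0, 0, 0.72, 0.84, 0.35, 0.05, 0 → R0 = 1.96
x·lx·mx: 0, 0, 1.44, 2.52, 1.4, 0.25, 0 → Σ = 5.61
T = 5.61 / 1.96 = 2.862245… → 2.86

2.86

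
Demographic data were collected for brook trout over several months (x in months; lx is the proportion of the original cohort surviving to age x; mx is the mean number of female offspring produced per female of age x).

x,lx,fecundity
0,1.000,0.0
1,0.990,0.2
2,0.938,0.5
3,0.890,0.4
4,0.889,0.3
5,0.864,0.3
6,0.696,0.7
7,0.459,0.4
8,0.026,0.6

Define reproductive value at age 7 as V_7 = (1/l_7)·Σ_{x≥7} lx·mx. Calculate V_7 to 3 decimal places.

lx·mx for x ≥ 7: 0.1836, 0.0156 → sum = 0.1992
V_7 = 0.1992 / l_7 = 0.1992 / 0.459 = 0.433987… → 0.434

0.434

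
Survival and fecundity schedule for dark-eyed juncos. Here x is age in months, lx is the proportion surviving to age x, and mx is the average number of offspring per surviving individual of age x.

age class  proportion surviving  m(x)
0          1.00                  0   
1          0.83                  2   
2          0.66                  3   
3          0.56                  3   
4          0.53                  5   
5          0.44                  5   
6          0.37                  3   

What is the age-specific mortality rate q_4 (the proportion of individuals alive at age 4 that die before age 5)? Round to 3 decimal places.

q_4 = (l_4 − l_5) / l_4 = (0.53 − 0.44) / 0.53
     = 0.09 / 0.53 = 0.169811… → 0.170

0.170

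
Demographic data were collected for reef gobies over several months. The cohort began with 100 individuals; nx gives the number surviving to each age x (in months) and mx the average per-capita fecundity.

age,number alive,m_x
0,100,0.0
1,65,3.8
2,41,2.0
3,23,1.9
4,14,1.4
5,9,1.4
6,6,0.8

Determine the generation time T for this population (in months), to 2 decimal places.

1.74

lx = nx/n0 = nx/100: 1, 0.65, 0.41, 0.23, 0.14, 0.09, 0.06
lx·mx: 0, 2.47, 0.82, 0.437, 0.196, 0.126, 0.048 → R0 = 4.097
x·lx·mx: 0, 2.47, 1.64, 1.311, 0.784, 0.63, 0.288 → Σ = 7.123
T = 7.123 / 4.097 = 1.738589… → 1.74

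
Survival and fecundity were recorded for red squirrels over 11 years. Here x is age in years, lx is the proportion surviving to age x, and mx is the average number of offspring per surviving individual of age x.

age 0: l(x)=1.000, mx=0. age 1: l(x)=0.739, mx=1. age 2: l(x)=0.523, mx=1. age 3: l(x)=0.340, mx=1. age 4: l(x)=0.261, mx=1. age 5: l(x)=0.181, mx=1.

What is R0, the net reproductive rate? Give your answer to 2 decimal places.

2.04

lx·mx by age: 0, 0.739, 0.523, 0.34, 0.261, 0.181
R0 = Σ lx·mx = 2.044 → 2.04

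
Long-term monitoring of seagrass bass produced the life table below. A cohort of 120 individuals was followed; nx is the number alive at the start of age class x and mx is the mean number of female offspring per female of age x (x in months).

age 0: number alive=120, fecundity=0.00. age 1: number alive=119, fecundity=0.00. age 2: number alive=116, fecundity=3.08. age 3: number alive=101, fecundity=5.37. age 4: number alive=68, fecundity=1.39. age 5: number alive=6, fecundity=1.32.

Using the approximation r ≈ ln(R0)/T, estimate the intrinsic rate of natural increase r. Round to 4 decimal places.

lx = nx/n0 = nx/120: 1, 0.99167…, 0.96667…, 0.84167…, 0.56667…, 0.05
R0 = Σ lx·mx = 0 + 0 + 2.97733… + 4.51975… + 0.78767… + 0.066 = 8.35075…
Σ x·lx·mx = 22.994583…; T = 22.994583…/8.35075… = 2.75359…
r ≈ ln(R0)/T = ln(8.35075…)/2.75359… = 0.770757… → 0.7708

0.7708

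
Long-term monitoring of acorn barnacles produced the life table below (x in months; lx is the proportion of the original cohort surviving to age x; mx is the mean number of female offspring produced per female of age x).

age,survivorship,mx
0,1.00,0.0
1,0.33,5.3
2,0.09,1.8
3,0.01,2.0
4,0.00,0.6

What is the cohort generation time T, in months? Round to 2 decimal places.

1.10

lx·mx: 0, 1.749, 0.162, 0.02, 0 → R0 = 1.931
x·lx·mx: 0, 1.749, 0.324, 0.06, 0 → Σ = 2.133
T = 2.133 / 1.931 = 1.104609… → 1.10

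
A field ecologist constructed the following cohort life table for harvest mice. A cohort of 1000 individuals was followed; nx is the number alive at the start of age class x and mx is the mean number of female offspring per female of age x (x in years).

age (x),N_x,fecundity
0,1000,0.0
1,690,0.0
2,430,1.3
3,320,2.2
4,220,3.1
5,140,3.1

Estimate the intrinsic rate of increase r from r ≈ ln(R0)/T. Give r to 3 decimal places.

0.254

lx = nx/n0 = nx/1000: 1, 0.69, 0.43, 0.32, 0.22, 0.14
R0 = Σ lx·mx = 0 + 0 + 0.559 + 0.704 + 0.682 + 0.434 = 2.379
Σ x·lx·mx = 8.128; T = 8.128/2.379 = 3.41656…
r ≈ ln(R0)/T = ln(2.379)/3.41656… = 0.25367… → 0.254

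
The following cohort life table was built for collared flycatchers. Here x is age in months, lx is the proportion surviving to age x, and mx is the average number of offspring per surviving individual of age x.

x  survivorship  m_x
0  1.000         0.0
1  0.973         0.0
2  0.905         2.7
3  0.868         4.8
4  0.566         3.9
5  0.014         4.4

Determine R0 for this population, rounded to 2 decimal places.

lx·mx by age: 0, 0, 2.4435, 4.1664, 2.2074, 0.0616
R0 = Σ lx·mx = 8.8789 → 8.88

8.88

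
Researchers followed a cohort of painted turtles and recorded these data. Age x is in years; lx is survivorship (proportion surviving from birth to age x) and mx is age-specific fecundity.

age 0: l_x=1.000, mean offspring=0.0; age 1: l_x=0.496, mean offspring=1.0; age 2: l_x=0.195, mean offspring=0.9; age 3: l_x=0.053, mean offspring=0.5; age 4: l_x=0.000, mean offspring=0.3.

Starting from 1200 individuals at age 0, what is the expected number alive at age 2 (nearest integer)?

Expected survivors = N0 · l_2 = 1200 × 0.195 = 234 → 234

234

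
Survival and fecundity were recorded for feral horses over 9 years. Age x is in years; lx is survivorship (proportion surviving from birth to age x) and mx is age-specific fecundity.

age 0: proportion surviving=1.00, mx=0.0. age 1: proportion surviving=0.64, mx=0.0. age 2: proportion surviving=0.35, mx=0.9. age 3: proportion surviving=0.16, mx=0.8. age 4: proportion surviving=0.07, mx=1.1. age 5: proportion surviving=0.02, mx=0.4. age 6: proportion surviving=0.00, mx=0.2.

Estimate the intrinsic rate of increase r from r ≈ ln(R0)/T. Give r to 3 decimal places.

R0 = Σ lx·mx = 0 + 0 + 0.315 + 0.128 + 0.077 + 0.008 + 0 = 0.528
Σ x·lx·mx = 1.362; T = 1.362/0.528 = 2.57955…
r ≈ ln(R0)/T = ln(0.528)/2.57955… = -0.24759… → -0.248

-0.248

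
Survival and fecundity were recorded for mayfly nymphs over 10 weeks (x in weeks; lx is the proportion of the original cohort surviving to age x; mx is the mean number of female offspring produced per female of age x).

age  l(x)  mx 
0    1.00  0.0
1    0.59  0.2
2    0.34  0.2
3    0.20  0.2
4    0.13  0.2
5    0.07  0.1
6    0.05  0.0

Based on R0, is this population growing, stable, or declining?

declining

R0 = Σ lx·mx = 0 + 0.118 + 0.068 + 0.04 + 0.026 + 0.007 + 0 = 0.259
R0 < 1, so the population is declining.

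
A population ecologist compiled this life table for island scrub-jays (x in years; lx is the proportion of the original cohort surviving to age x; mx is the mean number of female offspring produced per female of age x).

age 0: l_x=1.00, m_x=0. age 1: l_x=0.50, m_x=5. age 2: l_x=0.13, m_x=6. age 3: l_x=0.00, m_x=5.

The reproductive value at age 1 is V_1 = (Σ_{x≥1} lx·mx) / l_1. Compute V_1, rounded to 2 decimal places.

lx·mx for x ≥ 1: 2.5, 0.78, 0 → sum = 3.28
V_1 = 3.28 / l_1 = 3.28 / 0.5 = 6.56 → 6.56

6.56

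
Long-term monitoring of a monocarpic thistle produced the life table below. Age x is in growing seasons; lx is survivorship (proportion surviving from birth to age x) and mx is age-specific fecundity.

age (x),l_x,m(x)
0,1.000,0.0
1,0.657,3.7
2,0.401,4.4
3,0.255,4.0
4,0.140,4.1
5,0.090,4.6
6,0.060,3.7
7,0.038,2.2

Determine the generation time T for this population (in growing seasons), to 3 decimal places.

lx·mx: 0, 2.4309, 1.7644, 1.02, 0.574, 0.414, 0.222, 0.0836 → R0 = 6.5089
x·lx·mx: 0, 2.4309, 3.5288, 3.06, 2.296, 2.07, 1.332, 0.5852 → Σ = 15.3029
T = 15.3029 / 6.5089 = 2.351073… → 2.351

2.351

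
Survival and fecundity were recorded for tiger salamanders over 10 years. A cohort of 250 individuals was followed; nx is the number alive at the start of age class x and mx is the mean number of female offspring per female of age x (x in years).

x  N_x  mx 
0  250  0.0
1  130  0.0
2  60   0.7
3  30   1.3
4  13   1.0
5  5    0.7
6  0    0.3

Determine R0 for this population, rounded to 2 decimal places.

0.39

lx = nx/n0 = nx/250: 1, 0.52, 0.24, 0.12, 0.052, 0.02, 0
lx·mx by age: 0, 0, 0.168, 0.156, 0.052, 0.014, 0
R0 = Σ lx·mx = 0.39 → 0.39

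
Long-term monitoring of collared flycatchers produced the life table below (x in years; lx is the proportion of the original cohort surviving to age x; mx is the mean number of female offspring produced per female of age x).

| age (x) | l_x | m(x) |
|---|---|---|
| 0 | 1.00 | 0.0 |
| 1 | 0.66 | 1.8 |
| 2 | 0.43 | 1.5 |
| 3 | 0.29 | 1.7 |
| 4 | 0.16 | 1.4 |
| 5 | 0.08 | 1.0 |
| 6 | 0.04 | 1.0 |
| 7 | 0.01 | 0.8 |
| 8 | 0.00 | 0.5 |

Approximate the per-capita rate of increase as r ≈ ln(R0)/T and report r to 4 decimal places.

R0 = Σ lx·mx = 0 + 1.188 + 0.645 + 0.493 + 0.224 + 0.08 + 0.04 + 0.008 + 0 = 2.678
Σ x·lx·mx = 5.549; T = 5.549/2.678 = 2.07207…
r ≈ ln(R0)/T = ln(2.678)/2.07207… = 0.475404… → 0.4754

0.4754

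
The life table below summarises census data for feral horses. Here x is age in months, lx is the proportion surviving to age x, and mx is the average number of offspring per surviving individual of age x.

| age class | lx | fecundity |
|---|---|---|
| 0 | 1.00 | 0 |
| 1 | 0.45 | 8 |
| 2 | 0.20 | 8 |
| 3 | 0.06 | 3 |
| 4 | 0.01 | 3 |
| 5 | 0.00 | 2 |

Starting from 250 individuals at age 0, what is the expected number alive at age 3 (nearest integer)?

15

Expected survivors = N0 · l_3 = 250 × 0.06 = 15 → 15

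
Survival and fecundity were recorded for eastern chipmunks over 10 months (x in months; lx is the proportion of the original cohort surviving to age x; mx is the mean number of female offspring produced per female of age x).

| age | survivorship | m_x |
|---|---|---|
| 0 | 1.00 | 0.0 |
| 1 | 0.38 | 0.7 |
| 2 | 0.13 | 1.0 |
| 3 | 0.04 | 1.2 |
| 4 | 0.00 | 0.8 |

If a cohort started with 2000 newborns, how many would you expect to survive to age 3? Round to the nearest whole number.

Expected survivors = N0 · l_3 = 2000 × 0.04 = 80 → 80

80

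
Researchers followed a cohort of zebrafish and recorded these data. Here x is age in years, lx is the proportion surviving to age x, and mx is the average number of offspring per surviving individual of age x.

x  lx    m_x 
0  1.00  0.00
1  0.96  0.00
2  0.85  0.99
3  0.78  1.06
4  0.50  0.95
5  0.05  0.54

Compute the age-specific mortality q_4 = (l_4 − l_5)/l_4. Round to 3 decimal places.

q_4 = (l_4 − l_5) / l_4 = (0.5 − 0.05) / 0.5
     = 0.45 / 0.5 = 0.9 → 0.900

0.900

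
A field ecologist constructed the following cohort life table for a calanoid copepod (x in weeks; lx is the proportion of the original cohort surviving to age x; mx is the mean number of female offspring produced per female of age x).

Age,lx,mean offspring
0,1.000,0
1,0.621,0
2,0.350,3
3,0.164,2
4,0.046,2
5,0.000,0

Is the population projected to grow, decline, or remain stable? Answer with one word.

R0 = Σ lx·mx = 0 + 0 + 1.05 + 0.328 + 0.092 + 0 = 1.47
R0 > 1, so the population is growing.

growing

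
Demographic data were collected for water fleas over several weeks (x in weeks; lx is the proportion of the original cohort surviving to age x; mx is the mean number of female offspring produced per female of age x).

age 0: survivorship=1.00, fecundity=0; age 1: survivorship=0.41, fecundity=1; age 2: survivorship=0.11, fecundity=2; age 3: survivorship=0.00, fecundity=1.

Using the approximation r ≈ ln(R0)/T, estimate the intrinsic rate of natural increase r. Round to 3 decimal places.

R0 = Σ lx·mx = 0 + 0.41 + 0.22 + 0 = 0.63
Σ x·lx·mx = 0.85; T = 0.85/0.63 = 1.34921…
r ≈ ln(R0)/T = ln(0.63)/1.34921… = -0.34245… → -0.342

-0.342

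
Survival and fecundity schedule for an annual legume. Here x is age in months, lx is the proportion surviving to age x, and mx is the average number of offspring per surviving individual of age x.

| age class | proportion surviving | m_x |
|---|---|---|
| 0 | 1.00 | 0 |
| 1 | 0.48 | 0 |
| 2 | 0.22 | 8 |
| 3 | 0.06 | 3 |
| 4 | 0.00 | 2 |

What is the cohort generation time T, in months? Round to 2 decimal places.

lx·mx: 0, 0, 1.76, 0.18, 0 → R0 = 1.94
x·lx·mx: 0, 0, 3.52, 0.54, 0 → Σ = 4.06
T = 4.06 / 1.94 = 2.092784… → 2.09

2.09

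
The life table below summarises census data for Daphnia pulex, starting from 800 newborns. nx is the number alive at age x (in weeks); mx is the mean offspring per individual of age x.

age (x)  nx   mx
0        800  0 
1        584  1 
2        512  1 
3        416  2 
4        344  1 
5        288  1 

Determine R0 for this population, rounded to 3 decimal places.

lx = nx/n0 = nx/800: 1, 0.73, 0.64, 0.52, 0.43, 0.36
lx·mx by age: 0, 0.73, 0.64, 1.04, 0.43, 0.36
R0 = Σ lx·mx = 3.2 → 3.200

3.200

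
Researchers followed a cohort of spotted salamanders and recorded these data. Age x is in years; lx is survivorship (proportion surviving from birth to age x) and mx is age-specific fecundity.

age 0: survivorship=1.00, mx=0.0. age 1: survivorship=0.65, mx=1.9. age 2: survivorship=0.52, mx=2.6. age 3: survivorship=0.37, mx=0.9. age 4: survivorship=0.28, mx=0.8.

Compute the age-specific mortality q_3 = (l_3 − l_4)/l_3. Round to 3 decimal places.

0.243

q_3 = (l_3 − l_4) / l_3 = (0.37 − 0.28) / 0.37
     = 0.09 / 0.37 = 0.243243… → 0.243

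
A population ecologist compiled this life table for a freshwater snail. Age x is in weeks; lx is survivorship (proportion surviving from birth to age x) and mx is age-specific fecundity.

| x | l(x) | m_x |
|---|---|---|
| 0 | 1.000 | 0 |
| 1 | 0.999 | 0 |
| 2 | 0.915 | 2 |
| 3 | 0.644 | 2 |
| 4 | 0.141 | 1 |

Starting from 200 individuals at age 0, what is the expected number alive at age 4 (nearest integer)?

Expected survivors = N0 · l_4 = 200 × 0.141 = 28.2 → 28

28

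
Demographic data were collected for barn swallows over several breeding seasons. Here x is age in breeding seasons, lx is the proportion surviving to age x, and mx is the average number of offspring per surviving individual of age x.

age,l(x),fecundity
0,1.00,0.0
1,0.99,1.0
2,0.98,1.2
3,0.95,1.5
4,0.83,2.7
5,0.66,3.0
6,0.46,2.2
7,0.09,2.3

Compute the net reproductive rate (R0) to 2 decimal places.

lx·mx by age: 0, 0.99, 1.176, 1.425, 2.241, 1.98, 1.012, 0.207
R0 = Σ lx·mx = 9.031 → 9.03

9.03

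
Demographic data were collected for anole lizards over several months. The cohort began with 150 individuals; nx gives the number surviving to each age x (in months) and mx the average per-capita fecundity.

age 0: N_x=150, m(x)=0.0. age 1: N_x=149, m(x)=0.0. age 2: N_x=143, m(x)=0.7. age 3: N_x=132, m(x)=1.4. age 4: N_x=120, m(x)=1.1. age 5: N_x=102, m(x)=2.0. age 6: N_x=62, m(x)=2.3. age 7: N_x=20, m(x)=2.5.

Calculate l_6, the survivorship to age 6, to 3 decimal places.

0.413

l_6 = n_6/n_0 = 62/150 = 0.413333… → 0.413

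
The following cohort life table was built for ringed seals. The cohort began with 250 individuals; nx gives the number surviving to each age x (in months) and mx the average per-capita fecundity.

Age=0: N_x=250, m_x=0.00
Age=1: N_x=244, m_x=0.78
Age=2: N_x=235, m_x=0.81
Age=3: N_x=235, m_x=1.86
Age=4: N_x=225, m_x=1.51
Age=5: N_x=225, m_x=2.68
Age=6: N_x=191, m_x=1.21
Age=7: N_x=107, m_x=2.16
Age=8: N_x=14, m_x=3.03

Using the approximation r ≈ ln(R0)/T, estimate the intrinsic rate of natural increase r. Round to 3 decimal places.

lx = nx/n0 = nx/250: 1, 0.976, 0.94, 0.94, 0.9, 0.9, 0.764, 0.428, 0.056
R0 = Σ lx·mx = 0 + 0.76128 + 0.7614 + 1.7484 + 1.359 + 2.412 + 0.92444 + 0.92448 + 0.16968 = 9.06068
Σ x·lx·mx = 38.40072; T = 38.40072/9.06068 = 4.23817…
r ≈ ln(R0)/T = ln(9.06068)/4.23817… = 0.52002… → 0.520

0.520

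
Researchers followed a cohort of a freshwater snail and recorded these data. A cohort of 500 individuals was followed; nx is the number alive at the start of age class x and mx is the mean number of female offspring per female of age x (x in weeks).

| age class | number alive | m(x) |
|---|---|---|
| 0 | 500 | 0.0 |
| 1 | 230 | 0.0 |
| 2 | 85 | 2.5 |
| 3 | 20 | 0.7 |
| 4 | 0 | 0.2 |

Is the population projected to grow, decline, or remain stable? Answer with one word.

declining

lx = nx/n0 = nx/500: 1, 0.46, 0.17, 0.04, 0
R0 = Σ lx·mx = 0 + 0 + 0.425 + 0.028 + 0 = 0.453
R0 < 1, so the population is declining.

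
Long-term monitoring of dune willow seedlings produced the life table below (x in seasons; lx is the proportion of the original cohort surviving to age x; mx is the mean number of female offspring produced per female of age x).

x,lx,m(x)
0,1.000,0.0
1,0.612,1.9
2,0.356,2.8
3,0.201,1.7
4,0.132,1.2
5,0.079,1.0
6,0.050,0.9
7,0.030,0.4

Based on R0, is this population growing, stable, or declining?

growing

R0 = Σ lx·mx = 0 + 1.1628 + 0.9968 + 0.3417 + 0.1584 + 0.079 + 0.045 + 0.012 = 2.7957
R0 > 1, so the population is growing.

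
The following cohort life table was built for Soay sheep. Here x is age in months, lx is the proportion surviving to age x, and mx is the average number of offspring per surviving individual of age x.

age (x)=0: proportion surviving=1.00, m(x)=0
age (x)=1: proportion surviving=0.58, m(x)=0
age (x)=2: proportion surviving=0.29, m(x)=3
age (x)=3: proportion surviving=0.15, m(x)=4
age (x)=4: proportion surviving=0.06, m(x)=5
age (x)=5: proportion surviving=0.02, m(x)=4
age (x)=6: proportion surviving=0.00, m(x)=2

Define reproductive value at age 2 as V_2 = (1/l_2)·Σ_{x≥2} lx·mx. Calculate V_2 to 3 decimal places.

6.379

lx·mx for x ≥ 2: 0.87, 0.6, 0.3, 0.08, 0 → sum = 1.85
V_2 = 1.85 / l_2 = 1.85 / 0.29 = 6.37931… → 6.379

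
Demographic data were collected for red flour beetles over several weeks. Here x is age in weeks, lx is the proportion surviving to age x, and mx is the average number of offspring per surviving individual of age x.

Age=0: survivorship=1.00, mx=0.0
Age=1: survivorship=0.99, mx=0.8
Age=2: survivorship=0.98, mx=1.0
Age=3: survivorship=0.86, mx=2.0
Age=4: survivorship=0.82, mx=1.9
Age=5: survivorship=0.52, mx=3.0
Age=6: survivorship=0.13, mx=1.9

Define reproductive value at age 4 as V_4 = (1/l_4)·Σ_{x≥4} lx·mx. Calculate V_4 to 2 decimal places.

lx·mx for x ≥ 4: 1.558, 1.56, 0.247 → sum = 3.365
V_4 = 3.365 / l_4 = 3.365 / 0.82 = 4.103659… → 4.10

4.10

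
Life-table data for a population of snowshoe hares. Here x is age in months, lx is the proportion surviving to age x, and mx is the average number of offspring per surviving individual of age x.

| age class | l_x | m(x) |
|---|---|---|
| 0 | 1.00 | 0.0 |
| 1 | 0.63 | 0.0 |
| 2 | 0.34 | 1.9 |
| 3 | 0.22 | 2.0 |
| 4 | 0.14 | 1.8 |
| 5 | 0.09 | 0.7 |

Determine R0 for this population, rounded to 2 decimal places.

lx·mx by age: 0, 0, 0.646, 0.44, 0.252, 0.063
R0 = Σ lx·mx = 1.401 → 1.40

1.40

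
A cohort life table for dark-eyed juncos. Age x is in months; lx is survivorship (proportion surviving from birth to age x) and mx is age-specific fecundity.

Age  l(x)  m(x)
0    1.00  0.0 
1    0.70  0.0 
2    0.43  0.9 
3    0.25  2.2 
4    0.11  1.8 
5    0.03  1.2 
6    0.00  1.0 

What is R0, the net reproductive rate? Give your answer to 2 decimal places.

1.17

lx·mx by age: 0, 0, 0.387, 0.55, 0.198, 0.036, 0
R0 = Σ lx·mx = 1.171 → 1.17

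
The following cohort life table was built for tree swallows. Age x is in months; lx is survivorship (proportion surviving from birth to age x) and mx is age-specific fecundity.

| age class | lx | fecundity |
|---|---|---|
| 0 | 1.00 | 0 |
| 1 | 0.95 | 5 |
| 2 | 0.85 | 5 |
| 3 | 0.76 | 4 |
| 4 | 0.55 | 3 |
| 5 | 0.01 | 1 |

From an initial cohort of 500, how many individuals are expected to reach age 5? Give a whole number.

Expected survivors = N0 · l_5 = 500 × 0.01 = 5 → 5

5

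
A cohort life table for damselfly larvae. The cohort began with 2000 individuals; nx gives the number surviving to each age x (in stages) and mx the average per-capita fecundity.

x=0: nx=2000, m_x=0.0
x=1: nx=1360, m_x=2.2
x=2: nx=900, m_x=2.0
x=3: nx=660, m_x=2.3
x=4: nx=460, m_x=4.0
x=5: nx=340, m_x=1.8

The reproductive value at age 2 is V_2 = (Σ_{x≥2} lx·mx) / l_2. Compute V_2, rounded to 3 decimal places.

6.411

lx = nx/n0 = nx/2000: 1, 0.68, 0.45, 0.33, 0.23, 0.17
lx·mx for x ≥ 2: 0.9, 0.759, 0.92, 0.306 → sum = 2.885
V_2 = 2.885 / l_2 = 2.885 / 0.45 = 6.411111… → 6.411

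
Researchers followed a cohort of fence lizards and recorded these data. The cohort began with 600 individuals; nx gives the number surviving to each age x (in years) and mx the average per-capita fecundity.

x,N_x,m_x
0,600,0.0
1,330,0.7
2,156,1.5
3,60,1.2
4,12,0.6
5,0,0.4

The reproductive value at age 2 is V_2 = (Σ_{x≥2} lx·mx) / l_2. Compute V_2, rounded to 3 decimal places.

lx = nx/n0 = nx/600: 1, 0.55, 0.26, 0.1, 0.02, 0
lx·mx for x ≥ 2: 0.39, 0.12, 0.012, 0 → sum = 0.522
V_2 = 0.522 / l_2 = 0.522 / 0.26 = 2.007692… → 2.008

2.008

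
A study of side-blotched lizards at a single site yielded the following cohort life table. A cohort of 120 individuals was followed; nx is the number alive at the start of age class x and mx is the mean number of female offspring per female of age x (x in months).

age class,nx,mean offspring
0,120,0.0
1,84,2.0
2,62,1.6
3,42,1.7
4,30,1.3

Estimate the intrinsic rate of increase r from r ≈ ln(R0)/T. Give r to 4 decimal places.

lx = nx/n0 = nx/120: 1, 0.7, 0.51667…, 0.35, 0.25
R0 = Σ lx·mx = 0 + 1.4 + 0.82667… + 0.595 + 0.325 = 3.146667…
Σ x·lx·mx = 6.138333…; T = 6.138333…/3.146667… = 1.95074…
r ≈ ln(R0)/T = ln(3.146667…)/1.95074… = 0.587645… → 0.5876

0.5876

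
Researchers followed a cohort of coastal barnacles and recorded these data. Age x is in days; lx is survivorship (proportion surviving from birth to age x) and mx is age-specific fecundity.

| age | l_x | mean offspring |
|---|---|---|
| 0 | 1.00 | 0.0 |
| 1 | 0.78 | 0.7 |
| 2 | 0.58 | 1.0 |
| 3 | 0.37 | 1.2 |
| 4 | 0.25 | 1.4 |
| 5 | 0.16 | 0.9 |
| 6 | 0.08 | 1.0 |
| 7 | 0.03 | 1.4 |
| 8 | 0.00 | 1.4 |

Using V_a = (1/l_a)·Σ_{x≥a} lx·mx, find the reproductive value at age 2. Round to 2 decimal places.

2.83

lx·mx for x ≥ 2: 0.58, 0.444, 0.35, 0.144, 0.08, 0.042, 0 → sum = 1.64
V_2 = 1.64 / l_2 = 1.64 / 0.58 = 2.827586… → 2.83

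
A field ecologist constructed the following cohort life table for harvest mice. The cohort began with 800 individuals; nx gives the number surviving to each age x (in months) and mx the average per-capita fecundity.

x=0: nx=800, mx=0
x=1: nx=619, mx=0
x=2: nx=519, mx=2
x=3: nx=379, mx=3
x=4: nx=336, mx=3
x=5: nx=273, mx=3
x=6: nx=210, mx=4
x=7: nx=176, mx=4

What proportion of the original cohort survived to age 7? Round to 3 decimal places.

0.220

l_7 = n_7/n_0 = 176/800 = 0.22 → 0.220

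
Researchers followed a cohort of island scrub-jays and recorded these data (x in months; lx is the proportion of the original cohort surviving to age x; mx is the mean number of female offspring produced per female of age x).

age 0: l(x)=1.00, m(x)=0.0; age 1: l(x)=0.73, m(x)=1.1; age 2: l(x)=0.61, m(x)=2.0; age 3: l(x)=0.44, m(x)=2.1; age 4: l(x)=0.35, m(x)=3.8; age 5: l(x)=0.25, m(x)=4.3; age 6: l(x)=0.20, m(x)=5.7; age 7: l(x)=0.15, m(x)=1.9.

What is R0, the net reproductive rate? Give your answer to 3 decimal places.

6.777

lx·mx by age: 0, 0.803, 1.22, 0.924, 1.33, 1.075, 1.14, 0.285
R0 = Σ lx·mx = 6.777 → 6.777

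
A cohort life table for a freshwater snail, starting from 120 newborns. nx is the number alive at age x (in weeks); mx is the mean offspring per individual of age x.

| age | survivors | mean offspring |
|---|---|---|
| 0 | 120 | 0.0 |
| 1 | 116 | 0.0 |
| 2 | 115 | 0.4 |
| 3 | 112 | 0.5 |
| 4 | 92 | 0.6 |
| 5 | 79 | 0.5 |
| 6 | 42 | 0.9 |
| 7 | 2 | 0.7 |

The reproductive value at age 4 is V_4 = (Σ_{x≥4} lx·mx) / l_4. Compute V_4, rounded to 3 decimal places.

1.455

lx = nx/n0 = nx/120: 1, 0.96667…, 0.95833…, 0.93333…, 0.76667…, 0.65833…, 0.35, 0.01667…
lx·mx for x ≥ 4: 0.46…, 0.329167…, 0.315, 0.011667… → sum = 1.115833…
V_4 = 1.115833… / l_4 = 1.115833… / 0.766667… = 1.455435… → 1.455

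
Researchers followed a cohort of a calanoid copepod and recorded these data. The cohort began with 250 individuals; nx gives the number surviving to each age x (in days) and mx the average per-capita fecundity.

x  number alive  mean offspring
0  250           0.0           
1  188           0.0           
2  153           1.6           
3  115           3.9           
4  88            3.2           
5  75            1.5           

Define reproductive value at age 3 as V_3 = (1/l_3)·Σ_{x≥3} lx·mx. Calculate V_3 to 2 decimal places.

lx = nx/n0 = nx/250: 1, 0.752, 0.612, 0.46, 0.352, 0.3
lx·mx for x ≥ 3: 1.794, 1.1264, 0.45 → sum = 3.3704
V_3 = 3.3704 / l_3 = 3.3704 / 0.46 = 7.326957… → 7.33

7.33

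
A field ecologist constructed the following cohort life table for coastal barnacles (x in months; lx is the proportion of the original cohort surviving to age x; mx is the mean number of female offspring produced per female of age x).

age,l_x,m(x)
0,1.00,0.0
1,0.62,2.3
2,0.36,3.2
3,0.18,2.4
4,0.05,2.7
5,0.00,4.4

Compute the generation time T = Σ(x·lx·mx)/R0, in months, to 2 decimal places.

1.77

lx·mx: 0, 1.426, 1.152, 0.432, 0.135, 0 → R0 = 3.145
x·lx·mx: 0, 1.426, 2.304, 1.296, 0.54, 0 → Σ = 5.566
T = 5.566 / 3.145 = 1.769793… → 1.77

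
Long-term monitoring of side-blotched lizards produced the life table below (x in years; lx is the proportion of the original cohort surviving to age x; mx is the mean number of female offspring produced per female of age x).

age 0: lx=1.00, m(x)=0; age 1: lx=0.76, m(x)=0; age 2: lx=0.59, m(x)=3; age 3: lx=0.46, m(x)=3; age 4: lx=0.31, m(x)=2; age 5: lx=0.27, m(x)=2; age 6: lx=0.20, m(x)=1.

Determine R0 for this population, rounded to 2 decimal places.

lx·mx by age: 0, 0, 1.77, 1.38, 0.62, 0.54, 0.2
R0 = Σ lx·mx = 4.51 → 4.51

4.51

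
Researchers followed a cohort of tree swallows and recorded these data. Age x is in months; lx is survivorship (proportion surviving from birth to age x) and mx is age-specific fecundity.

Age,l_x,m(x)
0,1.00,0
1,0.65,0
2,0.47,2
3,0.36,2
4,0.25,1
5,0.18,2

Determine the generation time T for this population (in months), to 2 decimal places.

lx·mx: 0, 0, 0.94, 0.72, 0.25, 0.36 → R0 = 2.27
x·lx·mx: 0, 0, 1.88, 2.16, 1, 1.8 → Σ = 6.84
T = 6.84 / 2.27 = 3.013216… → 3.01

3.01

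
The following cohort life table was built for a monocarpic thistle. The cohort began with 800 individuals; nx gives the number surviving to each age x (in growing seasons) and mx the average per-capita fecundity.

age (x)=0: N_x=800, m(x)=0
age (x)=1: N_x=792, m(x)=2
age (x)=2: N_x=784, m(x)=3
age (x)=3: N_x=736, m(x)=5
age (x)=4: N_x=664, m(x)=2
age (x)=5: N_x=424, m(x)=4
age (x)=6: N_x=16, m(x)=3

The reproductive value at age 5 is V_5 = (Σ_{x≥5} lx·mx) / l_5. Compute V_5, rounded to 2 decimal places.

lx = nx/n0 = nx/800: 1, 0.99, 0.98, 0.92, 0.83, 0.53, 0.02
lx·mx for x ≥ 5: 2.12, 0.06 → sum = 2.18
V_5 = 2.18 / l_5 = 2.18 / 0.53 = 4.113208… → 4.11

4.11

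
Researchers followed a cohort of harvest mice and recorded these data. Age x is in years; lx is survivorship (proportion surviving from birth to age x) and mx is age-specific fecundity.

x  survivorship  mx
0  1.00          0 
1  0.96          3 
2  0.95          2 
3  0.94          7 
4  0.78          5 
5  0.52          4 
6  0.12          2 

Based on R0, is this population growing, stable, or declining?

R0 = Σ lx·mx = 0 + 2.88 + 1.9 + 6.58 + 3.9 + 2.08 + 0.24 = 17.58
R0 > 1, so the population is growing.

growing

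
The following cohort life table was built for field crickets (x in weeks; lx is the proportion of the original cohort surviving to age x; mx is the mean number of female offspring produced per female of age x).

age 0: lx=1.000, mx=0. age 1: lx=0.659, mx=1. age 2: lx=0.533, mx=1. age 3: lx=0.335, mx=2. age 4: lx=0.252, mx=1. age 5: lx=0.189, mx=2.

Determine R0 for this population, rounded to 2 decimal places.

lx·mx by age: 0, 0.659, 0.533, 0.67, 0.252, 0.378
R0 = Σ lx·mx = 2.492 → 2.49

2.49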